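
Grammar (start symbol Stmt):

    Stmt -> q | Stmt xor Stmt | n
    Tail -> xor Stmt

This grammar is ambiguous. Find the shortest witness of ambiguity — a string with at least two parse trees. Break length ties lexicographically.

length 1: no string has ≥2 trees
length 3: no string has ≥2 trees
length 5: n xor n xor n has 2 parse trees

Two derivations of n xor n xor n:
  Stmt ⇒ Stmt xor Stmt ⇒ Stmt xor Stmt xor Stmt ⇒ n xor Stmt xor Stmt ⇒ n xor n xor Stmt ⇒ n xor n xor n
  Stmt ⇒ Stmt xor Stmt ⇒ n xor Stmt ⇒ n xor Stmt xor Stmt ⇒ n xor n xor Stmt ⇒ n xor n xor n

n xor n xor n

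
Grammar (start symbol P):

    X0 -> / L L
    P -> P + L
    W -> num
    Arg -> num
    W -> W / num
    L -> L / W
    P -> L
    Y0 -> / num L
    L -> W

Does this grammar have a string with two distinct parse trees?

Ambiguous

Witness: num / num

Derivation 1: P ⇒ L ⇒ L / W ⇒ W / W ⇒ num / W ⇒ num / num
Derivation 2: P ⇒ L ⇒ W ⇒ W / num ⇒ num / num

Two distinct leftmost derivations for the same string.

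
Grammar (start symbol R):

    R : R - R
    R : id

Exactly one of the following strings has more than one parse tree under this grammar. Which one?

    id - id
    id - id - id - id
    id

id - id: 1 tree
id - id - id - id: 5 trees
id: 1 tree

id - id - id - id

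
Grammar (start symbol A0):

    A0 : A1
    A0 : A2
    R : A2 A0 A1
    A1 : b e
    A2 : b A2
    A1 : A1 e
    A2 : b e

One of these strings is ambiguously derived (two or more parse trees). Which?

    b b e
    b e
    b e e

b e

b b e: 1 tree
b e: 2 trees
b e e: 1 tree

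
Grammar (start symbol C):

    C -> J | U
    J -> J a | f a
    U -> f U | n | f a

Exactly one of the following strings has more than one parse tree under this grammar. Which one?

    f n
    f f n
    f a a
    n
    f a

f n: 1 tree
f f n: 1 tree
f a a: 1 tree
n: 1 tree
f a: 2 trees

f a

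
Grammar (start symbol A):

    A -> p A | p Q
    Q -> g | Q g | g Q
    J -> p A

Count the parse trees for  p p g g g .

Parse trees for p p g g g:
  [A p [A p [Q [Q [Q g] g] g]]]
  [A p [A p [Q [Q g [Q g]] g]]]
  [A p [A p [Q g [Q [Q g] g]]]]
  [A p [A p [Q g [Q g [Q g]]]]]

4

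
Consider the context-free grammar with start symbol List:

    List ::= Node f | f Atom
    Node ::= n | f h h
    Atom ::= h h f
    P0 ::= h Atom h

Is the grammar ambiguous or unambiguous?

Ambiguous

Witness: f h h f

Derivation 1: List ⇒ Node f ⇒ f h h f
Derivation 2: List ⇒ f Atom ⇒ f h h f

Two distinct leftmost derivations for the same string.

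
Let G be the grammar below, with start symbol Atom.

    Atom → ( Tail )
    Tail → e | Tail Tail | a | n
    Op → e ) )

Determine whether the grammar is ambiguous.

Ambiguous

Witness: ( a a a )

Derivation 1: Atom ⇒ ( Tail ) ⇒ ( Tail Tail ) ⇒ ( Tail Tail Tail ) ⇒ ( a Tail Tail ) ⇒ ( a a Tail ) ⇒ ( a a a )
Derivation 2: Atom ⇒ ( Tail ) ⇒ ( Tail Tail ) ⇒ ( a Tail ) ⇒ ( a Tail Tail ) ⇒ ( a a Tail ) ⇒ ( a a a )

Two distinct leftmost derivations for the same string.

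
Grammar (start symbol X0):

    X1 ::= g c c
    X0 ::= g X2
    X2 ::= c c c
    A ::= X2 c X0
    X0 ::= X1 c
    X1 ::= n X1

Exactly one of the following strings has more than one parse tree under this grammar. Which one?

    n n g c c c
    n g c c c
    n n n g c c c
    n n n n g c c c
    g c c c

n n g c c c: 1 tree
n g c c c: 1 tree
n n n g c c c: 1 tree
n n n n g c c c: 1 tree
g c c c: 2 trees

g c c c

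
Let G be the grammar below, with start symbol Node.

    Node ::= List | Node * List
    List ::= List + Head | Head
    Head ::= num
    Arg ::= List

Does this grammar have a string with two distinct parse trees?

Unambiguous

(Arg is unreachable from Node, so its rules don't affect L(Node).) Node → Node * List | List  ;  List → List + Head | Head  — a left-associative chain with Head at the bottom. Each string factors uniquely by precedence.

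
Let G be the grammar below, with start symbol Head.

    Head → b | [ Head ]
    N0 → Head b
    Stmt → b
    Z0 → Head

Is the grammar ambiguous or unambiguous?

Unambiguous

Only Head is reachable from Head; ignoring the rest: Each string is a nest of matched brackets around a single atom. An opening bracket forces the recursive rule; an atom forces the base rule.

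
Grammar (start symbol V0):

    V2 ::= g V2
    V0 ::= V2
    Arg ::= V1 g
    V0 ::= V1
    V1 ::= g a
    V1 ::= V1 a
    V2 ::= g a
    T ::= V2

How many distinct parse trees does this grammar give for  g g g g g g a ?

1

Parse trees for g g g g g g a:
  [V0 [V2 g [V2 g [V2 g [V2 g [V2 g [V2 g a]]]]]]]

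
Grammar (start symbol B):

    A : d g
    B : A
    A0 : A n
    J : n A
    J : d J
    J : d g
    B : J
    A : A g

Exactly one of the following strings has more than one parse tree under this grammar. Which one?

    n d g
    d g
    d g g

d g

n d g: 1 tree
d g: 2 trees
d g g: 1 tree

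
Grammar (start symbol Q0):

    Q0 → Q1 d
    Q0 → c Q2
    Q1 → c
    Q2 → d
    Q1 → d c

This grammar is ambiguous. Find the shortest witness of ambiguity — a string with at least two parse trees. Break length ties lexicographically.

c d

length 2: c d has 2 parse trees

Two derivations of c d:
  Q0 ⇒ Q1 d ⇒ c d
  Q0 ⇒ c Q2 ⇒ c d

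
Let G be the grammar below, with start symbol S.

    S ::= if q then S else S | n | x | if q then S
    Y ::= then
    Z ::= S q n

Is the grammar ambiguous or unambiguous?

Ambiguous

Witness: if q then if q then n else n

Derivation 1: S ⇒ if q then S else S ⇒ if q then if q then S else S ⇒ if q then if q then n else S ⇒ if q then if q then n else n
Derivation 2: S ⇒ if q then S ⇒ if q then if q then S else S ⇒ if q then if q then n else S ⇒ if q then if q then n else n

Two distinct leftmost derivations for the same string.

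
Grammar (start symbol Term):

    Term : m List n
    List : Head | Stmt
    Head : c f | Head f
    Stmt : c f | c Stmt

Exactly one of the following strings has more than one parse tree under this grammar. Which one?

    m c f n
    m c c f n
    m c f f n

m c f n: 2 trees
m c c f n: 1 tree
m c f f n: 1 tree

m c f n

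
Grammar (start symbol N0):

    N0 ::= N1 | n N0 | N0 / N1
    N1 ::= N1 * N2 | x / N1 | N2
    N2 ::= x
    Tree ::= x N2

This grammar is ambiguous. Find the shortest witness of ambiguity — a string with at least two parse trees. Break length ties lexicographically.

x / x

length 1: no string has ≥2 trees
length 2: no string has ≥2 trees
length 3: x / x has 2 parse trees

Two derivations of x / x:
  N0 ⇒ N1 ⇒ x / N1 ⇒ x / N2 ⇒ x / x
  N0 ⇒ N0 / N1 ⇒ N1 / N1 ⇒ N2 / N1 ⇒ x / N1 ⇒ x / N2 ⇒ x / x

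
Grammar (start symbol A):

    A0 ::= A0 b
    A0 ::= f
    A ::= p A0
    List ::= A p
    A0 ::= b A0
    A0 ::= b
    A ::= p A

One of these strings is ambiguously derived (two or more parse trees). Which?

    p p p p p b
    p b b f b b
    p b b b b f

p p p p p b: 1 tree
p b b f b b: 6 trees
p b b b b f: 1 tree

p b b f b b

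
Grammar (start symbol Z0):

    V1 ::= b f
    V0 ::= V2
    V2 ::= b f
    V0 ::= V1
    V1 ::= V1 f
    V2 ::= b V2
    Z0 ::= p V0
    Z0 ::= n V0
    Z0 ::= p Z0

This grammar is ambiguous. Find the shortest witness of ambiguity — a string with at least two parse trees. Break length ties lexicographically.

length 3: n b f has 2 parse trees

Two derivations of n b f:
  Z0 ⇒ n V0 ⇒ n V2 ⇒ n b f
  Z0 ⇒ n V0 ⇒ n V1 ⇒ n b f

n b f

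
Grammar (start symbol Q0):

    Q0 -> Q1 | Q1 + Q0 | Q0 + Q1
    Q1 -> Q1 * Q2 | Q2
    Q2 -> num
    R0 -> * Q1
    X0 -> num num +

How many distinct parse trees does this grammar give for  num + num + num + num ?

Parse trees for num + num + num + num:
  [Q0 [Q1 [Q2 num]] + [Q0 [Q1 [Q2 num]] + [Q0 [Q1 [Q2 num]] + [Q0 [Q1 [Q2 num]]]]]]
  [Q0 [Q1 [Q2 num]] + [Q0 [Q1 [Q2 num]] + [Q0 [Q0 [Q1 [Q2 num]]] + [Q1 [Q2 num]]]]]
  [Q0 [Q1 [Q2 num]] + [Q0 [Q0 [Q1 [Q2 num]] + [Q0 [Q1 [Q2 num]]]] + [Q1 [Q2 num]]]]
  [Q0 [Q1 [Q2 num]] + [Q0 [Q0 [Q0 [Q1 [Q2 num]]] + [Q1 [Q2 num]]] + [Q1 [Q2 num]]]]
  [Q0 [Q0 [Q1 [Q2 num]] + [Q0 [Q1 [Q2 num]] + [Q0 [Q1 [Q2 num]]]]] + [Q1 [Q2 num]]]
  [Q0 [Q0 [Q1 [Q2 num]] + [Q0 [Q0 [Q1 [Q2 num]]] + [Q1 [Q2 num]]]] + [Q1 [Q2 num]]]
  [Q0 [Q0 [Q0 [Q1 [Q2 num]] + [Q0 [Q1 [Q2 num]]]] + [Q1 [Q2 num]]] + [Q1 [Q2 num]]]
  [Q0 [Q0 [Q0 [Q0 [Q1 [Q2 num]]] + [Q1 [Q2 num]]] + [Q1 [Q2 num]]] + [Q1 [Q2 num]]]

8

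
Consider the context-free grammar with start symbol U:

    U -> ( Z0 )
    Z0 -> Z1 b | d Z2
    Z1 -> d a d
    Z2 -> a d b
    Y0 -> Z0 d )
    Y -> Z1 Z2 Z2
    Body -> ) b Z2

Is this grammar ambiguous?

Ambiguous

Witness: ( d a d b )

Derivation 1: U ⇒ ( Z0 ) ⇒ ( Z1 b ) ⇒ ( d a d b )
Derivation 2: U ⇒ ( Z0 ) ⇒ ( d Z2 ) ⇒ ( d a d b )

Two distinct leftmost derivations for the same string.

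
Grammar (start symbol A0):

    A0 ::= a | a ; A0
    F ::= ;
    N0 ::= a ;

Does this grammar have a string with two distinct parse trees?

Unambiguous

Only A0 is reachable from A0; ignoring the rest: Right-recursive list with a separator: after each atom, whether the separator follows determines the rule. One parse per string.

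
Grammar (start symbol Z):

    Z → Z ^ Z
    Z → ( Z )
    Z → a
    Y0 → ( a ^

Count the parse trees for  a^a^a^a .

Parse trees for a^a^a^a:
  [Z [Z a] ^ [Z [Z a] ^ [Z [Z a] ^ [Z a]]]]
  [Z [Z a] ^ [Z [Z [Z a] ^ [Z a]] ^ [Z a]]]
  [Z [Z [Z a] ^ [Z a]] ^ [Z [Z a] ^ [Z a]]]
  [Z [Z [Z a] ^ [Z [Z a] ^ [Z a]]] ^ [Z a]]
  [Z [Z [Z [Z a] ^ [Z a]] ^ [Z a]] ^ [Z a]]

5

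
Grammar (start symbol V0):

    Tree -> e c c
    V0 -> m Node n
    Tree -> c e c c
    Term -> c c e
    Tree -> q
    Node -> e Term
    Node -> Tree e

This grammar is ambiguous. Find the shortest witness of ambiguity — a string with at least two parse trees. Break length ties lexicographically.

length 4: no string has ≥2 trees
length 6: m e c c e n has 2 parse trees

Two derivations of m e c c e n:
  V0 ⇒ m Node n ⇒ m e Term n ⇒ m e c c e n
  V0 ⇒ m Node n ⇒ m Tree e n ⇒ m e c c e n

m e c c e n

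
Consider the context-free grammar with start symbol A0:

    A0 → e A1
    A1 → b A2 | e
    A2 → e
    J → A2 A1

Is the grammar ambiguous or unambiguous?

(J is unreachable from A0, so its rules don't affect L(A0).) The reachable rules are right-linear with at most one rule per (nonterminal, next-terminal) pair. Each input token forces the next rule, so parsing is deterministic.

Unambiguous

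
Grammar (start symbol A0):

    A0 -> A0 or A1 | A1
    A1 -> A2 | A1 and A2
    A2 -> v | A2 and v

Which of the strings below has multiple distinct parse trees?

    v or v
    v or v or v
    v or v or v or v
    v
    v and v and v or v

v or v: 1 tree
v or v or v: 1 tree
v or v or v or v: 1 tree
v: 1 tree
v and v and v or v: 4 trees

v and v and v or v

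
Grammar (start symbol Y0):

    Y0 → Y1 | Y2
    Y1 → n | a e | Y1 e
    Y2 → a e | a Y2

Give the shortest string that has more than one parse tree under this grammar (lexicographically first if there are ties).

a e

length 1: no string has ≥2 trees
length 2: a e has 2 parse trees

Two derivations of a e:
  Y0 ⇒ Y1 ⇒ a e
  Y0 ⇒ Y2 ⇒ a e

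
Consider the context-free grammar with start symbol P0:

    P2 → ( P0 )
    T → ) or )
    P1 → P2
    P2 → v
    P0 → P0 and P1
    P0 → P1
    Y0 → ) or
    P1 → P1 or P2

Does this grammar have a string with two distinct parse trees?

(T, Y0 are unreachable from P0, so their rules don't affect L(P0).) The grammar is stratified — P0 handles 'and' (left-recursive), P1 handles 'or', P2 atoms. Each operator has a fixed associativity and precedence level, so every string has one parse.

Unambiguous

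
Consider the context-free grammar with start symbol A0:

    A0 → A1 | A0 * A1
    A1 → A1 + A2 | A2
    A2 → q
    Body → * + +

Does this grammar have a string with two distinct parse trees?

Unambiguous

Only A0, A1, A2 are reachable from A0; ignoring the rest: The grammar is stratified — A0 handles '*' (left-recursive), A1 handles '+', A2 atoms. Each operator has a fixed associativity and precedence level, so every string has one parse.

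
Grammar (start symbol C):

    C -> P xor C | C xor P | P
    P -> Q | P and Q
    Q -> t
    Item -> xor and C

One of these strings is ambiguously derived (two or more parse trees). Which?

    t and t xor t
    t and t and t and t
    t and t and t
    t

t and t xor t

t and t xor t: 2 trees
t and t and t and t: 1 tree
t and t and t: 1 tree
t: 1 tree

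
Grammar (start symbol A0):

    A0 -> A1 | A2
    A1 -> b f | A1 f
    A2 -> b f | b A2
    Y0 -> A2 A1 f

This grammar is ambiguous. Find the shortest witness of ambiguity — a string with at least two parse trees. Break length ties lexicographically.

b f

length 2: b f has 2 parse trees

Two derivations of b f:
  A0 ⇒ A1 ⇒ b f
  A0 ⇒ A2 ⇒ b f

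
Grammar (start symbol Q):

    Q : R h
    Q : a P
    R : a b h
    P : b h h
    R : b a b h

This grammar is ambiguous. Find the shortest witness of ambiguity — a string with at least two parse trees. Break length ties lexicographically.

length 4: a b h h has 2 parse trees

Two derivations of a b h h:
  Q ⇒ R h ⇒ a b h h
  Q ⇒ a P ⇒ a b h h

a b h h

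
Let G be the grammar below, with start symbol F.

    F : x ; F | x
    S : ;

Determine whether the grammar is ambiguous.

Unambiguous

(S is unreachable from F, so its rules don't affect L(F).) The reachable grammar is A → atom sep A | atom. Each atom is followed by either the separator (recurse) or end-of-string (stop) — no choice point.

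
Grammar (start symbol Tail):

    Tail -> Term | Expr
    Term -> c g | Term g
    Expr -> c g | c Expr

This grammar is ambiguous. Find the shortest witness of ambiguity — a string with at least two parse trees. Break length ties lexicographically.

c g

length 2: c g has 2 parse trees

Two derivations of c g:
  Tail ⇒ Term ⇒ c g
  Tail ⇒ Expr ⇒ c g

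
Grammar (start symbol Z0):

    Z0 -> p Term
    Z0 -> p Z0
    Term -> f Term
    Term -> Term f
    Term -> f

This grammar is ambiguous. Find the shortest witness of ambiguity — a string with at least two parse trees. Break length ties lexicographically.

p f f

length 2: no string has ≥2 trees
length 3: p f f has 2 parse trees

Two derivations of p f f:
  Z0 ⇒ p Term ⇒ p f Term ⇒ p f f
  Z0 ⇒ p Term ⇒ p Term f ⇒ p f f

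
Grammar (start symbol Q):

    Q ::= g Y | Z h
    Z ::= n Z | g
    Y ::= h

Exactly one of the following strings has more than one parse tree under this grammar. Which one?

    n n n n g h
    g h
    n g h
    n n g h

n n n n g h: 1 tree
g h: 2 trees
n g h: 1 tree
n n g h: 1 tree

g h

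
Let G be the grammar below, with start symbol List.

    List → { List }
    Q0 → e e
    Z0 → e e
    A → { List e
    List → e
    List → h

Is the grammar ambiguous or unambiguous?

Unambiguous

(Z0, Q0, A are unreachable from List, so their rules don't affect L(List).) L(List) is { openⁿ atom closeⁿ : n ≥ 0 }. The bracket depth fixes n, and the derivation is forced at every step.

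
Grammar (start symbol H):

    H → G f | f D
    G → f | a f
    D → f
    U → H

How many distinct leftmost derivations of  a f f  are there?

1

Parse trees for a f f:
  [H [G a f] f]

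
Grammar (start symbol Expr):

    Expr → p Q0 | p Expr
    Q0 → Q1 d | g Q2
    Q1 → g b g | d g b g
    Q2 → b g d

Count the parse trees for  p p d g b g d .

Parse trees for p p d g b g d:
  [Expr p [Expr p [Q0 [Q1 d g b g] d]]]

1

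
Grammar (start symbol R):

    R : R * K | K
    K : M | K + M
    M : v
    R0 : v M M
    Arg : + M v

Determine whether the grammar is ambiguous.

(R0, Arg are unreachable from R, so their rules don't affect L(R).) The grammar is stratified — R handles '*' (left-recursive), K handles '+', M atoms. Each operator has a fixed associativity and precedence level, so every string has one parse.

Unambiguous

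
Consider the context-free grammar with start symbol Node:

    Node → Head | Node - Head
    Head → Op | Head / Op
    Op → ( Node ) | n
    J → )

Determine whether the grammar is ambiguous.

Only Node, Head, Op are reachable from Node; ignoring the rest: This is a standard precedence ladder (Node over Head over Op), with each level left-recursive on its own operator ('-' at Node, '/' at Head). That structure is LR(1), hence unambiguous.

Unambiguous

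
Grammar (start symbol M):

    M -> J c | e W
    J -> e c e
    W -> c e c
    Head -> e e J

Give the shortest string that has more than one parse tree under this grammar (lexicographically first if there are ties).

e c e c

length 4: e c e c has 2 parse trees

Two derivations of e c e c:
  M ⇒ J c ⇒ e c e c
  M ⇒ e W ⇒ e c e c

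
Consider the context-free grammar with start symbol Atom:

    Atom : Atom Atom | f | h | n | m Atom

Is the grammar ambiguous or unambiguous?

Witness: f f f

Derivation 1: Atom ⇒ Atom Atom ⇒ Atom Atom Atom ⇒ f Atom Atom ⇒ f f Atom ⇒ f f f
Derivation 2: Atom ⇒ Atom Atom ⇒ f Atom ⇒ f Atom Atom ⇒ f f Atom ⇒ f f f

Two distinct leftmost derivations for the same string.

Ambiguous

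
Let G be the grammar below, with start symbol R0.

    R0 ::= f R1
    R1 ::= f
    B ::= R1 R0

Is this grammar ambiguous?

(B is unreachable from R0, so its rules don't affect L(R0).) Restricted to the reachable nonterminals, every rule has the form A → t or A → t B, and no two rules for the same A share a first terminal. The grammar encodes a DFA — one run per string.

Unambiguous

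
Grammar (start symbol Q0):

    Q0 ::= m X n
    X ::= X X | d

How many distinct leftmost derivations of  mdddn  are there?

2

Parse trees for mdddn:
  [Q0 m [X [X d] [X [X d] [X d]]] n]
  [Q0 m [X [X [X d] [X d]] [X d]] n]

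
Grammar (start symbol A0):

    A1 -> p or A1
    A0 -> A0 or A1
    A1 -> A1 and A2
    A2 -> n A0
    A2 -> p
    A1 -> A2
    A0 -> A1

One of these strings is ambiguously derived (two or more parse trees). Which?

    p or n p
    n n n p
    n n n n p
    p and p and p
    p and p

p or n p

p or n p: 2 trees
n n n p: 1 tree
n n n n p: 1 tree
p and p and p: 1 tree
p and p: 1 tree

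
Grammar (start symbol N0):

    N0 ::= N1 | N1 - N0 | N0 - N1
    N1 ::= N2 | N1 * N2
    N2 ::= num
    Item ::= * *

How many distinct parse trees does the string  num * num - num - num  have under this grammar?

4

Parse trees for num * num - num - num:
  [N0 [N1 [N1 [N2 num]] * [N2 num]] - [N0 [N1 [N2 num]] - [N0 [N1 [N2 num]]]]]
  [N0 [N1 [N1 [N2 num]] * [N2 num]] - [N0 [N0 [N1 [N2 num]]] - [N1 [N2 num]]]]
  [N0 [N0 [N1 [N1 [N2 num]] * [N2 num]] - [N0 [N1 [N2 num]]]] - [N1 [N2 num]]]
  [N0 [N0 [N0 [N1 [N1 [N2 num]] * [N2 num]]] - [N1 [N2 num]]] - [N1 [N2 num]]]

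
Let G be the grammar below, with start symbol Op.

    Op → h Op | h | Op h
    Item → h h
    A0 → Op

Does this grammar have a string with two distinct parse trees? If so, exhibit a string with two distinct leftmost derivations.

Ambiguous

Witness: h h

Derivation 1: Op ⇒ h Op ⇒ h h
Derivation 2: Op ⇒ Op h ⇒ h h

Two distinct leftmost derivations for the same string.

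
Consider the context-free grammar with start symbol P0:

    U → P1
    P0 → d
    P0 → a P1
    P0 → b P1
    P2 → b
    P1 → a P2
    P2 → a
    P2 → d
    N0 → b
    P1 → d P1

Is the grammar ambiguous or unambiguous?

Unambiguous

(U, N0 are unreachable from P0, so their rules don't affect L(P0).) Restricted to the reachable nonterminals, every rule has the form A → t or A → t B, and no two rules for the same A share a first terminal. The grammar encodes a DFA — one run per string.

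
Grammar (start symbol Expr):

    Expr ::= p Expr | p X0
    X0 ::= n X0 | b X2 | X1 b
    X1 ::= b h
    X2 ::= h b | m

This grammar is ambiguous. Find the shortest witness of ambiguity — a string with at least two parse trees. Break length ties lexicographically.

p b h b

length 3: no string has ≥2 trees
length 4: p b h b has 2 parse trees

Two derivations of p b h b:
  Expr ⇒ p X0 ⇒ p b X2 ⇒ p b h b
  Expr ⇒ p X0 ⇒ p X1 b ⇒ p b h b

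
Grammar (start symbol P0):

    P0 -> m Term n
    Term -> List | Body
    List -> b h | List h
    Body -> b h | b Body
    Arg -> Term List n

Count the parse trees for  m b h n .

2

Parse trees for m b h n:
  [P0 m [Term [List b h]] n]
  [P0 m [Term [Body b h]] n]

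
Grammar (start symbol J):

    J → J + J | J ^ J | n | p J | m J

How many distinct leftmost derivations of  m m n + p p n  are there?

Parse trees for m m n + p p n:
  [J [J m [J m [J n]]] + [J p [J p [J n]]]]
  [J m [J [J m [J n]] + [J p [J p [J n]]]]]
  [J m [J m [J [J n] + [J p [J p [J n]]]]]]

3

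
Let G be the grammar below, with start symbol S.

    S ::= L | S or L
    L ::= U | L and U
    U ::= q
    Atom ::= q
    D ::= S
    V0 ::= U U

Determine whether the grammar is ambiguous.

Only S, L, U are reachable from S; ignoring the rest: This is a standard precedence ladder (S over L over U), with each level left-recursive on its own operator ('or' at S, 'and' at L). That structure is LR(1), hence unambiguous.

Unambiguous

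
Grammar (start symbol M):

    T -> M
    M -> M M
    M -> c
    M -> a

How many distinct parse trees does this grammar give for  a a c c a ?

14

Parse trees for a a c c a (showing first 6 of 14):
  [M [M a] [M [M a] [M [M c] [M [M c] [M a]]]]]
  [M [M a] [M [M a] [M [M [M c] [M c]] [M a]]]]
  [M [M a] [M [M [M a] [M c]] [M [M c] [M a]]]]
  [M [M a] [M [M [M a] [M [M c] [M c]]] [M a]]]
  [M [M a] [M [M [M [M a] [M c]] [M c]] [M a]]]
  [M [M [M a] [M a]] [M [M c] [M [M c] [M a]]]]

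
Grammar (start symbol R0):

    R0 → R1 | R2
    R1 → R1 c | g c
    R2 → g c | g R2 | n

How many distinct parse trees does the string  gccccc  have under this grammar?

Parse trees for gccccc:
  [R0 [R1 [R1 [R1 [R1 [R1 g c] c] c] c] c]]

1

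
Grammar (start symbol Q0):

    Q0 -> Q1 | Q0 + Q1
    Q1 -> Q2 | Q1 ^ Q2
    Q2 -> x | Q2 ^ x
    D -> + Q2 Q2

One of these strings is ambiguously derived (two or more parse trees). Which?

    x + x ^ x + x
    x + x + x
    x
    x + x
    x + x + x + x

x + x ^ x + x: 2 trees
x + x + x: 1 tree
x: 1 tree
x + x: 1 tree
x + x + x + x: 1 tree

x + x ^ x + x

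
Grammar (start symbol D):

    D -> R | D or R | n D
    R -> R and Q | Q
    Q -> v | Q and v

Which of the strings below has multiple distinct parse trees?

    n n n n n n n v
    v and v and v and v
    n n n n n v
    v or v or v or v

v and v and v and v

n n n n n n n v: 1 tree
v and v and v and v: 8 trees
n n n n n v: 1 tree
v or v or v or v: 1 tree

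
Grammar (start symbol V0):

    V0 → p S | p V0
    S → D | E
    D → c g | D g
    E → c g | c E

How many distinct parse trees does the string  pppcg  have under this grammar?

2

Parse trees for pppcg:
  [V0 p [V0 p [V0 p [S [D c g]]]]]
  [V0 p [V0 p [V0 p [S [E c g]]]]]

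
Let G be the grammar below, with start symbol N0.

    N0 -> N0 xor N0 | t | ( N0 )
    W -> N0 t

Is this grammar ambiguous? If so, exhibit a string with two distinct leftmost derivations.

Witness: t xor t xor t

Derivation 1: N0 ⇒ N0 xor N0 ⇒ N0 xor N0 xor N0 ⇒ t xor N0 xor N0 ⇒ t xor t xor N0 ⇒ t xor t xor t
Derivation 2: N0 ⇒ N0 xor N0 ⇒ t xor N0 ⇒ t xor N0 xor N0 ⇒ t xor t xor N0 ⇒ t xor t xor t

Two distinct leftmost derivations for the same string.

Ambiguous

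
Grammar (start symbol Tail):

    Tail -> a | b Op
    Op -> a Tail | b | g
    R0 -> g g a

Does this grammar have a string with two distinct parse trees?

Unambiguous

(R0 is unreachable from Tail, so its rules don't affect L(Tail).) Restricted to the reachable nonterminals, every rule has the form A → t or A → t B, and no two rules for the same A share a first terminal. The grammar encodes a DFA — one run per string.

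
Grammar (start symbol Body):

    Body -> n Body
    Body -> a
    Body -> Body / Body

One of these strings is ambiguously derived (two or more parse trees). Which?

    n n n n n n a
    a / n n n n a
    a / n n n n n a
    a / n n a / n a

n n n n n n a: 1 tree
a / n n n n a: 1 tree
a / n n n n n a: 1 tree
a / n n a / n a: 4 trees

a / n n a / n a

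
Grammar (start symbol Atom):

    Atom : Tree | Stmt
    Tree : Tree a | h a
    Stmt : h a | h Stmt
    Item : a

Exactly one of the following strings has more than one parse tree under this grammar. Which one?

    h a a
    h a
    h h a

h a

h a a: 1 tree
h a: 2 trees
h h a: 1 tree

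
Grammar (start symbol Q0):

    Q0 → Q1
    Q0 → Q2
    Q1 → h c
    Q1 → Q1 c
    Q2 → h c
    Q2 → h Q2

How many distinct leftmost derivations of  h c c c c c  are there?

1

Parse trees for h c c c c c:
  [Q0 [Q1 [Q1 [Q1 [Q1 [Q1 h c] c] c] c] c]]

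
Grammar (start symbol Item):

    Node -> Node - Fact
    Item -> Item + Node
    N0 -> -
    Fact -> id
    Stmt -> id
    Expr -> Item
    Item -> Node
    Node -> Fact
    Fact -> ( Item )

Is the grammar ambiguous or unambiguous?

Only Item, Node, Fact are reachable from Item; ignoring the rest: This is a standard precedence ladder (Item over Node over Fact), with each level left-recursive on its own operator ('+' at Item, '-' at Node). That structure is LR(1), hence unambiguous.

Unambiguous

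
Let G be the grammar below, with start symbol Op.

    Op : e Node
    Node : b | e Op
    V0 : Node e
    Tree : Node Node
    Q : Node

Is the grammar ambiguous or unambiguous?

Unambiguous

(V0, Tree, Q are unreachable from Op, so their rules don't affect L(Op).) Restricted to the reachable nonterminals, every rule has the form A → t or A → t B, and no two rules for the same A share a first terminal. The grammar encodes a DFA — one run per string.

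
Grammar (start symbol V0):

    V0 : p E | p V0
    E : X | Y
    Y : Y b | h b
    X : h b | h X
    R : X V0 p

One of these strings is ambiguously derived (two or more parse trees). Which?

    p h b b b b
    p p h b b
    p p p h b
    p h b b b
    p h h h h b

p h b b b b: 1 tree
p p h b b: 1 tree
p p p h b: 2 trees
p h b b b: 1 tree
p h h h h b: 1 tree

p p p h b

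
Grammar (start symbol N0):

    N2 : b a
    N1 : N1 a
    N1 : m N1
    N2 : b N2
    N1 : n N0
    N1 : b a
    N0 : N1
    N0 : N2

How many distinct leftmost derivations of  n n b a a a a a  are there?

Parse trees for n n b a a a a a (showing first 6 of 20):
  [N0 [N1 [N1 [N1 [N1 [N1 n [N0 [N1 n [N0 [N1 b a]]]]] a] a] a] a]]
  [N0 [N1 [N1 [N1 [N1 [N1 n [N0 [N1 n [N0 [N2 b a]]]]] a] a] a] a]]
  [N0 [N1 [N1 [N1 [N1 n [N0 [N1 [N1 n [N0 [N1 b a]]] a]]] a] a] a]]
  [N0 [N1 [N1 [N1 [N1 n [N0 [N1 [N1 n [N0 [N2 b a]]] a]]] a] a] a]]
  [N0 [N1 [N1 [N1 [N1 n [N0 [N1 n [N0 [N1 [N1 b a] a]]]]] a] a] a]]
  [N0 [N1 [N1 [N1 n [N0 [N1 [N1 [N1 n [N0 [N1 b a]]] a] a]]] a] a]]

20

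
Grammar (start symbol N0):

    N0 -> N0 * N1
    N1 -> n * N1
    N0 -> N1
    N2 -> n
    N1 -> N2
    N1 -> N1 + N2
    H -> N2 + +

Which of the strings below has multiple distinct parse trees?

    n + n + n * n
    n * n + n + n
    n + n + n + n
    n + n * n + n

n * n + n + n

n + n + n * n: 1 tree
n * n + n + n: 4 trees
n + n + n + n: 1 tree
n + n * n + n: 1 tree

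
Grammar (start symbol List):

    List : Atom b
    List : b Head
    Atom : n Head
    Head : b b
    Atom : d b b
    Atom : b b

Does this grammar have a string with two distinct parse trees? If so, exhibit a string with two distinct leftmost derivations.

Witness: b b b

Derivation 1: List ⇒ Atom b ⇒ b b b
Derivation 2: List ⇒ b Head ⇒ b b b

Two distinct leftmost derivations for the same string.

Ambiguous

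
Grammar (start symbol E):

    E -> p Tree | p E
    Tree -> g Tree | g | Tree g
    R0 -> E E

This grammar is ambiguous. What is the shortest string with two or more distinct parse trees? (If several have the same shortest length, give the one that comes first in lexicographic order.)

length 2: no string has ≥2 trees
length 3: p g g has 2 parse trees

Two derivations of p g g:
  E ⇒ p Tree ⇒ p g Tree ⇒ p g g
  E ⇒ p Tree ⇒ p Tree g ⇒ p g g

p g g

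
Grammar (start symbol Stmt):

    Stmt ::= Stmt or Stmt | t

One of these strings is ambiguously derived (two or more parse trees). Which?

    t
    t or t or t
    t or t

t or t or t

t: 1 tree
t or t or t: 2 trees
t or t: 1 tree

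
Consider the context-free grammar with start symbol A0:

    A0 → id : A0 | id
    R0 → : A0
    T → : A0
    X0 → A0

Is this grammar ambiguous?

Unambiguous

(R0, T, X0 are unreachable from A0, so their rules don't affect L(A0).) Right-recursive list with a separator: after each atom, whether the separator follows determines the rule. One parse per string.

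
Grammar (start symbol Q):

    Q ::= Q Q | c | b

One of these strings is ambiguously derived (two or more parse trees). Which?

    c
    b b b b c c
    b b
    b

b b b b c c

c: 1 tree
b b b b c c: 42 trees
b b: 1 tree
b: 1 tree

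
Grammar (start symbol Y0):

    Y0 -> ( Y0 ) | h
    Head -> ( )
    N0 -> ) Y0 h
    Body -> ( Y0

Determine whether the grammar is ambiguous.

Unambiguous

Only Y0 is reachable from Y0; ignoring the rest: Each string is a nest of matched brackets around a single atom. An opening bracket forces the recursive rule; an atom forces the base rule.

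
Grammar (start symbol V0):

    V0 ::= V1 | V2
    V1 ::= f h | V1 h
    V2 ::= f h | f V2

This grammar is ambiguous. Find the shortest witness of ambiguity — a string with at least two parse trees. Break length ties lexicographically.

f h

length 2: f h has 2 parse trees

Two derivations of f h:
  V0 ⇒ V1 ⇒ f h
  V0 ⇒ V2 ⇒ f h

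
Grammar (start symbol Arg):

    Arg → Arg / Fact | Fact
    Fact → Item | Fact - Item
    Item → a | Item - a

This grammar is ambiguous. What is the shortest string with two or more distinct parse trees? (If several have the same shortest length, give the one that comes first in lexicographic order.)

length 1: no string has ≥2 trees
length 3: a - a has 2 parse trees

Two derivations of a - a:
  Arg ⇒ Fact ⇒ Item ⇒ Item - a ⇒ a - a
  Arg ⇒ Fact ⇒ Fact - Item ⇒ Item - Item ⇒ a - Item ⇒ a - a

a - a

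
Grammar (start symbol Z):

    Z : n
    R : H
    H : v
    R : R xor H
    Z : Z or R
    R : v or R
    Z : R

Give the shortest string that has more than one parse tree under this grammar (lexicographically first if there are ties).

v or v

length 1: no string has ≥2 trees
length 3: v or v has 2 parse trees

Two derivations of v or v:
  Z ⇒ Z or R ⇒ R or R ⇒ H or R ⇒ v or R ⇒ v or H ⇒ v or v
  Z ⇒ R ⇒ v or R ⇒ v or H ⇒ v or v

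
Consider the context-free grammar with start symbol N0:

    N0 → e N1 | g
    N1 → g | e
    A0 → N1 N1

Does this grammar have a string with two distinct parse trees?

Unambiguous

Only N0, N1 are reachable from N0; ignoring the rest: Each reachable nonterminal has at most one production per leading terminal, and all productions are right-linear; the derivation is determined token-by-token.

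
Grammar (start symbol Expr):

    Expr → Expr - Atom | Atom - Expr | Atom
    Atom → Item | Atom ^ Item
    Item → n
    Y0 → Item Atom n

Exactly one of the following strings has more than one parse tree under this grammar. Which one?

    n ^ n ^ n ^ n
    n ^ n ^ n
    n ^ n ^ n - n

n ^ n ^ n ^ n: 1 tree
n ^ n ^ n: 1 tree
n ^ n ^ n - n: 2 trees

n ^ n ^ n - n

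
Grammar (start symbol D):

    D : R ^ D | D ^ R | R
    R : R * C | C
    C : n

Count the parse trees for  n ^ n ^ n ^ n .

8

Parse trees for n ^ n ^ n ^ n:
  [D [R [C n]] ^ [D [R [C n]] ^ [D [R [C n]] ^ [D [R [C n]]]]]]
  [D [R [C n]] ^ [D [R [C n]] ^ [D [D [R [C n]]] ^ [R [C n]]]]]
  [D [R [C n]] ^ [D [D [R [C n]] ^ [D [R [C n]]]] ^ [R [C n]]]]
  [D [R [C n]] ^ [D [D [D [R [C n]]] ^ [R [C n]]] ^ [R [C n]]]]
  [D [D [R [C n]] ^ [D [R [C n]] ^ [D [R [C n]]]]] ^ [R [C n]]]
  [D [D [R [C n]] ^ [D [D [R [C n]]] ^ [R [C n]]]] ^ [R [C n]]]
  [D [D [D [R [C n]] ^ [D [R [C n]]]] ^ [R [C n]]] ^ [R [C n]]]
  [D [D [D [D [R [C n]]] ^ [R [C n]]] ^ [R [C n]]] ^ [R [C n]]]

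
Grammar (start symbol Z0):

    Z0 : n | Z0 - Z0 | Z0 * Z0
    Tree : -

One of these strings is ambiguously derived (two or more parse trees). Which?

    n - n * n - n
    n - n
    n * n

n - n * n - n: 5 trees
n - n: 1 tree
n * n: 1 tree

n - n * n - n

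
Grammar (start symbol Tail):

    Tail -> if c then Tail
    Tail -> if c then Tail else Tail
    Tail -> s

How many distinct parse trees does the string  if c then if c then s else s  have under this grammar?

Parse trees for if c then if c then s else s:
  [Tail if c then [Tail if c then [Tail s] else [Tail s]]]
  [Tail if c then [Tail if c then [Tail s]] else [Tail s]]

2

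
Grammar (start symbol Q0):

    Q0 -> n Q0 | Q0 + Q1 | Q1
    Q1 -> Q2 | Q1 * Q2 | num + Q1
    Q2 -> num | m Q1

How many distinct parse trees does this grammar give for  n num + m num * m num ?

Parse trees for n num + m num * m num:
  [Q0 n [Q0 [Q0 [Q1 [Q2 num]]] + [Q1 [Q2 m [Q1 [Q1 [Q2 num]] * [Q2 m [Q1 [Q2 num]]]]]]]]
  [Q0 n [Q0 [Q0 [Q1 [Q2 num]]] + [Q1 [Q1 [Q2 m [Q1 [Q2 num]]]] * [Q2 m [Q1 [Q2 num]]]]]]
  [Q0 n [Q0 [Q1 [Q1 num + [Q1 [Q2 m [Q1 [Q2 num]]]]] * [Q2 m [Q1 [Q2 num]]]]]]
  [Q0 n [Q0 [Q1 num + [Q1 [Q2 m [Q1 [Q1 [Q2 num]] * [Q2 m [Q1 [Q2 num]]]]]]]]]
  [Q0 n [Q0 [Q1 num + [Q1 [Q1 [Q2 m [Q1 [Q2 num]]]] * [Q2 m [Q1 [Q2 num]]]]]]]
  [Q0 [Q0 n [Q0 [Q1 [Q2 num]]]] + [Q1 [Q2 m [Q1 [Q1 [Q2 num]] * [Q2 m [Q1 [Q2 num]]]]]]]
  [Q0 [Q0 n [Q0 [Q1 [Q2 num]]]] + [Q1 [Q1 [Q2 m [Q1 [Q2 num]]]] * [Q2 m [Q1 [Q2 num]]]]]

7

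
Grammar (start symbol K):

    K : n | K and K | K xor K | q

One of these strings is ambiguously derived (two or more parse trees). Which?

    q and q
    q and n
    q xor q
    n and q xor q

n and q xor q

q and q: 1 tree
q and n: 1 tree
q xor q: 1 tree
n and q xor q: 2 trees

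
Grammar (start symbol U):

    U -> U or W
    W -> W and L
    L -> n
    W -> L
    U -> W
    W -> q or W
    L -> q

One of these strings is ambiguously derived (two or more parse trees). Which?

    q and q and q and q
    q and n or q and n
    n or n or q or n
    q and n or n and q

n or n or q or n

q and q and q and q: 1 tree
q and n or q and n: 1 tree
n or n or q or n: 2 trees
q and n or n and q: 1 tree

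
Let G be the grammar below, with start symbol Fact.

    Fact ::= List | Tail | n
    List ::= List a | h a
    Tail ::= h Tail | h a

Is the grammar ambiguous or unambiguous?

Ambiguous

Witness: h a

Derivation 1: Fact ⇒ List ⇒ h a
Derivation 2: Fact ⇒ Tail ⇒ h a

Two distinct leftmost derivations for the same string.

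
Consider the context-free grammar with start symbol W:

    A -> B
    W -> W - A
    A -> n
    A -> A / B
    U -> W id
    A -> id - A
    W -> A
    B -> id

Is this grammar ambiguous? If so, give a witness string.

Ambiguous

Witness: id - id

Derivation 1: W ⇒ W - A ⇒ A - A ⇒ B - A ⇒ id - A ⇒ id - B ⇒ id - id
Derivation 2: W ⇒ A ⇒ id - A ⇒ id - B ⇒ id - id

Two distinct leftmost derivations for the same string.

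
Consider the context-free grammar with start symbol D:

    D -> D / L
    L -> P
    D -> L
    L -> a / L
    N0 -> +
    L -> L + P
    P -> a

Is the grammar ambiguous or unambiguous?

Ambiguous

Witness: a / a

Derivation 1: D ⇒ D / L ⇒ L / L ⇒ P / L ⇒ a / L ⇒ a / P ⇒ a / a
Derivation 2: D ⇒ L ⇒ a / L ⇒ a / P ⇒ a / a

Two distinct leftmost derivations for the same string.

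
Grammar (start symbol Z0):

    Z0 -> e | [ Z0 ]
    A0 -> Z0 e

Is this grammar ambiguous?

Unambiguous

Only Z0 is reachable from Z0; ignoring the rest: L(Z0) is { openⁿ atom closeⁿ : n ≥ 0 }. The bracket depth fixes n, and the derivation is forced at every step.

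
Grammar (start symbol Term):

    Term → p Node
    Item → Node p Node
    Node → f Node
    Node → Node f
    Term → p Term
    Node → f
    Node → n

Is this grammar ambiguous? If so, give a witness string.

Witness: p f f

Derivation 1: Term ⇒ p Node ⇒ p f Node ⇒ p f f
Derivation 2: Term ⇒ p Node ⇒ p Node f ⇒ p f f

Two distinct leftmost derivations for the same string.

Ambiguous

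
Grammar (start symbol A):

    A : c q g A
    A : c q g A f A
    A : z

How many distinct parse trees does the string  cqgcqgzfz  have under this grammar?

Parse trees for cqgcqgzfz:
  [A c q g [A c q g [A z] f [A z]]]
  [A c q g [A c q g [A z]] f [A z]]

2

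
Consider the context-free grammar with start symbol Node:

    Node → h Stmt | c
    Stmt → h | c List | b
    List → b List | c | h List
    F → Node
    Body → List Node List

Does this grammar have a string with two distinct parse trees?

Unambiguous

(F, Body are unreachable from Node, so their rules don't affect L(Node).) Each reachable nonterminal has at most one production per leading terminal, and all productions are right-linear; the derivation is determined token-by-token.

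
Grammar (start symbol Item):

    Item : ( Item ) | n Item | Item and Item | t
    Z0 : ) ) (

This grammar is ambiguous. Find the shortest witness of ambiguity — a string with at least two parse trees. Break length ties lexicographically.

length 1: no string has ≥2 trees
length 2: no string has ≥2 trees
length 3: no string has ≥2 trees
length 4: n t and t has 2 parse trees

Two derivations of n t and t:
  Item ⇒ n Item ⇒ n Item and Item ⇒ n t and Item ⇒ n t and t
  Item ⇒ Item and Item ⇒ n Item and Item ⇒ n t and Item ⇒ n t and t

n t and t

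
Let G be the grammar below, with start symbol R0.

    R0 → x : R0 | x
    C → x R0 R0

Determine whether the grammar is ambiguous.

Unambiguous

Only R0 is reachable from R0; ignoring the rest: The reachable grammar is A → atom sep A | atom. Each atom is followed by either the separator (recurse) or end-of-string (stop) — no choice point.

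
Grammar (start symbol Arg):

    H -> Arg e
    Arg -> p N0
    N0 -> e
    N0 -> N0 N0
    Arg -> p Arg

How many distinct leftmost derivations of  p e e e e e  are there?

Parse trees for p e e e e e (showing first 6 of 14):
  [Arg p [N0 [N0 e] [N0 [N0 e] [N0 [N0 e] [N0 [N0 e] [N0 e]]]]]]
  [Arg p [N0 [N0 e] [N0 [N0 e] [N0 [N0 [N0 e] [N0 e]] [N0 e]]]]]
  [Arg p [N0 [N0 e] [N0 [N0 [N0 e] [N0 e]] [N0 [N0 e] [N0 e]]]]]
  [Arg p [N0 [N0 e] [N0 [N0 [N0 e] [N0 [N0 e] [N0 e]]] [N0 e]]]]
  [Arg p [N0 [N0 e] [N0 [N0 [N0 [N0 e] [N0 e]] [N0 e]] [N0 e]]]]
  [Arg p [N0 [N0 [N0 e] [N0 e]] [N0 [N0 e] [N0 [N0 e] [N0 e]]]]]

14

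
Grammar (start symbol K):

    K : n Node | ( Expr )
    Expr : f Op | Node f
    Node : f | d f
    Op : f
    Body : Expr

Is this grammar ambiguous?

Witness: ( f f )

Derivation 1: K ⇒ ( Expr ) ⇒ ( f Op ) ⇒ ( f f )
Derivation 2: K ⇒ ( Expr ) ⇒ ( Node f ) ⇒ ( f f )

Two distinct leftmost derivations for the same string.

Ambiguous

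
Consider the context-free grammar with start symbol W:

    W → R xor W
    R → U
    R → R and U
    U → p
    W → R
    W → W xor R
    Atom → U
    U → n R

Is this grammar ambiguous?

Witness: p xor p

Derivation 1: W ⇒ R xor W ⇒ U xor W ⇒ p xor W ⇒ p xor R ⇒ p xor U ⇒ p xor p
Derivation 2: W ⇒ W xor R ⇒ R xor R ⇒ U xor R ⇒ p xor R ⇒ p xor U ⇒ p xor p

Two distinct leftmost derivations for the same string.

Ambiguous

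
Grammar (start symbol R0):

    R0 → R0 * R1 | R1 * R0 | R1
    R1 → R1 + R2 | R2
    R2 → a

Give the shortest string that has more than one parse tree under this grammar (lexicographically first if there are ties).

length 1: no string has ≥2 trees
length 3: a * a has 2 parse trees

Two derivations of a * a:
  R0 ⇒ R0 * R1 ⇒ R1 * R1 ⇒ R2 * R1 ⇒ a * R1 ⇒ a * R2 ⇒ a * a
  R0 ⇒ R1 * R0 ⇒ R2 * R0 ⇒ a * R0 ⇒ a * R1 ⇒ a * R2 ⇒ a * a

a * a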